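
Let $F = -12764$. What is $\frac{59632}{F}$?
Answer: $- \frac{14908}{3191} \approx -4.6719$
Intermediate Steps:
$\frac{59632}{F} = \frac{59632}{-12764} = 59632 \left(- \frac{1}{12764}\right) = - \frac{14908}{3191}$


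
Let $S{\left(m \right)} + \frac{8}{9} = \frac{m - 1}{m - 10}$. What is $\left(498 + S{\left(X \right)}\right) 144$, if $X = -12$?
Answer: $\frac{788360}{11} \approx 71669.0$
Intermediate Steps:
$S{\left(m \right)} = - \frac{8}{9} + \frac{-1 + m}{-10 + m}$ ($S{\left(m \right)} = - \frac{8}{9} + \frac{m - 1}{m - 10} = - \frac{8}{9} + \frac{-1 + m}{-10 + m}$)
$\left(498 + S{\left(X \right)}\right) 144 = \left(498 + \frac{71 - 12}{9 \left(-10 - 12\right)}\right) 144 = \left(498 + \frac{1}{9} \frac{1}{-22} \cdot 59\right) 144 = \left(498 + \frac{1}{9} \left(- \frac{1}{22}\right) 59\right) 144 = \left(498 - \frac{59}{198}\right) 144 = \frac{98545}{198} \cdot 144 = \frac{788360}{11}$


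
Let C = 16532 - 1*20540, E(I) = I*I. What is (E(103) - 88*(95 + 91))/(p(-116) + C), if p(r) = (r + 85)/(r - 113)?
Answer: 1318811/917801 ≈ 1.4369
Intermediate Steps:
E(I) = I²
p(r) = (85 + r)/(-113 + r)
C = -4008 (C = 16532 - 20540 = -4008)
(E(103) - 88*(95 + 91))/(p(-116) + C) = (103² - 88*(95 + 91))/((85 - 116)/(-113 - 116) - 4008) = (10609 - 88*186)/(-31/(-229) - 4008) = (10609 - 16368)/(-1/229*(-31) - 4008) = -5759/(31/229 - 4008) = -5759/(-917801/229) = -5759*(-229/917801) = 1318811/917801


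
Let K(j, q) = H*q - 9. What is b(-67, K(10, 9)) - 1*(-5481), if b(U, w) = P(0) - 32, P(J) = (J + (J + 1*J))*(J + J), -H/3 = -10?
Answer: 5449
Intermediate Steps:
H = 30 (H = -3*(-10) = 30)
K(j, q) = -9 + 30*q (K(j, q) = 30*q - 9 = -9 + 30*q)
P(J) = 6*J**2 (P(J) = (J + (J + J))*(2*J) = (J + 2*J)*(2*J) = (3*J)*(2*J) = 6*J**2)
b(U, w) = -32 (b(U, w) = 6*0**2 - 32 = 6*0 - 32 = 0 - 32 = -32)
b(-67, K(10, 9)) - 1*(-5481) = -32 - 1*(-5481) = -32 + 5481 = 5449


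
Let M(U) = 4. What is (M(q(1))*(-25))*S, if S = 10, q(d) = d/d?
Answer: -1000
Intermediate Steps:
q(d) = 1
(M(q(1))*(-25))*S = (4*(-25))*10 = -100*10 = -1000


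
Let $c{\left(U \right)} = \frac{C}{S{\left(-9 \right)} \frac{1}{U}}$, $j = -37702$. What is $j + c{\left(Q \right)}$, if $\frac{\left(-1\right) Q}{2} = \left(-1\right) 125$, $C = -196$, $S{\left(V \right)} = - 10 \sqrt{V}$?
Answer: $-37702 - \frac{4900 i}{3} \approx -37702.0 - 1633.3 i$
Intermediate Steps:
$Q = 250$ ($Q = - 2 \left(\left(-1\right) 125\right) = \left(-2\right) \left(-125\right) = 250$)
$c{\left(U \right)} = - \frac{98 i U}{15}$ ($c{\left(U \right)} = - \frac{196}{- 10 \sqrt{-9} \frac{1}{U}} = - \frac{196}{- 10 \cdot 3 i \frac{1}{U}} = - \frac{196}{- 30 i \frac{1}{U}} = - \frac{196}{\left(-30\right) i \frac{1}{U}} = - 196 \frac{i U}{30} = - \frac{98 i U}{15}$)
$j + c{\left(Q \right)} = -37702 - \frac{98}{15} i 250 = -37702 - \frac{4900 i}{3}$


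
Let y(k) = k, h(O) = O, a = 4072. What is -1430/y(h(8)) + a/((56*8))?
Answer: -9501/56 ≈ -169.66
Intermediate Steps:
-1430/y(h(8)) + a/((56*8)) = -1430/8 + 4072/((56*8)) = -1430*⅛ + 4072/448 = -715/4 + 4072*(1/448) = -715/4 + 509/56 = -9501/56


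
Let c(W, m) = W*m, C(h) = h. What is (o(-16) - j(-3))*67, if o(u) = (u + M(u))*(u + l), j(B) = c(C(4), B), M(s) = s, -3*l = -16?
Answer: 71020/3 ≈ 23673.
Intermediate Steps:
l = 16/3 (l = -⅓*(-16) = 16/3 ≈ 5.3333)
j(B) = 4*B
o(u) = 2*u*(16/3 + u) (o(u) = (u + u)*(u + 16/3) = (2*u)*(16/3 + u) = 2*u*(16/3 + u))
(o(-16) - j(-3))*67 = ((⅔)*(-16)*(16 + 3*(-16)) - 4*(-3))*67 = ((⅔)*(-16)*(16 - 48) - 1*(-12))*67 = ((⅔)*(-16)*(-32) + 12)*67 = (1024/3 + 12)*67 = (1060/3)*67 = 71020/3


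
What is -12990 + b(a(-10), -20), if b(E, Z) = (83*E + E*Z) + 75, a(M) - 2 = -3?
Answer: -12978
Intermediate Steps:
a(M) = -1 (a(M) = 2 - 3 = -1)
b(E, Z) = 75 + 83*E + E*Z
-12990 + b(a(-10), -20) = -12990 + (75 + 83*(-1) - 1*(-20)) = -12990 + (75 - 83 + 20) = -12990 + 12 = -12978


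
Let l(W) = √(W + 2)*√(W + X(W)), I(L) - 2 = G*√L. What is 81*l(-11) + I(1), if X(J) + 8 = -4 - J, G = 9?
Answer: 11 - 486*√3 ≈ -830.78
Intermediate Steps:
X(J) = -12 - J (X(J) = -8 + (-4 - J) = -12 - J)
I(L) = 2 + 9*√L
l(W) = 2*I*√3*√(2 + W) (l(W) = √(W + 2)*√(W + (-12 - W)) = √(2 + W)*√(-12) = √(2 + W)*(2*I*√3) = 2*I*√3*√(2 + W))
81*l(-11) + I(1) = 81*(2*I*√3*√(2 - 11)) + (2 + 9*√1) = 81*(2*I*√3*√(-9)) + (2 + 9*1) = 81*(2*I*√3*(3*I)) + (2 + 9) = 81*(-6*√3) + 11 = -486*√3 + 11 = 11 - 486*√3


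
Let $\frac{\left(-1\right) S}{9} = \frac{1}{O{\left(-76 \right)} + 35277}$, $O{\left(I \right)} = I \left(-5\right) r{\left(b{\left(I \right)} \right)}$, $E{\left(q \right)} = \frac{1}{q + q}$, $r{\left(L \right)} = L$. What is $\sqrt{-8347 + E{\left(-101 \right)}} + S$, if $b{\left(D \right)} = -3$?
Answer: $- \frac{1}{3793} + \frac{i \sqrt{340591190}}{202} \approx -0.00026364 + 91.362 i$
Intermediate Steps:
$E{\left(q \right)} = \frac{1}{2 q}$
$O{\left(I \right)} = 15 I$ ($O{\left(I \right)} = I \left(-5\right) \left(-3\right) = - 5 I \left(-3\right) = 15 I$)
$S = - \frac{1}{3793}$ ($S = - \frac{9}{15 \left(-76\right) + 35277} = - \frac{9}{-1140 + 35277} = - \frac{9}{34137} = \left(-9\right) \frac{1}{34137} = - \frac{1}{3793} \approx -0.00026364$)
$\sqrt{-8347 + E{\left(-101 \right)}} + S = \sqrt{-8347 + \frac{1}{2 \left(-101\right)}} - \frac{1}{3793} = \sqrt{-8347 + \frac{1}{2} \left(- \frac{1}{101}\right)} - \frac{1}{3793} = \sqrt{-8347 - \frac{1}{202}} - \frac{1}{3793} = \sqrt{- \frac{1686095}{202}} - \frac{1}{3793} = \frac{i \sqrt{340591190}}{202} - \frac{1}{3793} = - \frac{1}{3793} + \frac{i \sqrt{340591190}}{202}$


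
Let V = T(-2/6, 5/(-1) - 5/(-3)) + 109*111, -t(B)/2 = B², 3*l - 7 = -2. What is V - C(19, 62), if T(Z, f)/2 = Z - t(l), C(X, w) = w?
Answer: 108427/9 ≈ 12047.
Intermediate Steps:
l = 5/3 (l = 7/3 + (⅓)*(-2) = 7/3 - ⅔ = 5/3 ≈ 1.6667)
t(B) = -2*B²
T(Z, f) = 100/9 + 2*Z (T(Z, f) = 2*(Z - (-2)*(5/3)²) = 2*(Z - (-2)*25/9) = 2*(Z - 1*(-50/9)) = 2*(Z + 50/9) = 2*(50/9 + Z) = 100/9 + 2*Z)
V = 108985/9 (V = (100/9 + 2*(-2/6)) + 109*111 = (100/9 + 2*(-2*⅙)) + 12099 = (100/9 + 2*(-⅓)) + 12099 = (100/9 - ⅔) + 12099 = 94/9 + 12099 = 108985/9 ≈ 12109.)
V - C(19, 62) = 108985/9 - 1*62 = 108985/9 - 62 = 108427/9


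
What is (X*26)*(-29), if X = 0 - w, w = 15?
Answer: 11310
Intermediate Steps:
X = -15 (X = 0 - 1*15 = 0 - 15 = -15)
(X*26)*(-29) = -15*26*(-29) = -390*(-29) = 11310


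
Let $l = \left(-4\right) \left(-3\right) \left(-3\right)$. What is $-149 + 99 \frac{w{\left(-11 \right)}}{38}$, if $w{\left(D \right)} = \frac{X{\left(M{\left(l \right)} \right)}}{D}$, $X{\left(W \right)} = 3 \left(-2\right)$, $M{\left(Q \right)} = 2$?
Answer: $- \frac{2804}{19} \approx -147.58$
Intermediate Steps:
$l = -36$ ($l = 12 \left(-3\right) = -36$)
$X{\left(W \right)} = -6$
$w{\left(D \right)} = - \frac{6}{D}$
$-149 + 99 \frac{w{\left(-11 \right)}}{38} = -149 + 99 \frac{\left(-6\right) \frac{1}{-11}}{38} = -149 + 99 \left(-6\right) \left(- \frac{1}{11}\right) \frac{1}{38} = -149 + 99 \cdot \frac{6}{11} \cdot \frac{1}{38} = -149 + 99 \cdot \frac{3}{209} = -149 + \frac{27}{19} = - \frac{2804}{19}$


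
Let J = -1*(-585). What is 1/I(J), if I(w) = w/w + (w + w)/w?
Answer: ⅓ ≈ 0.33333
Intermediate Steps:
J = 585
I(w) = 3 (I(w) = 1 + (2*w)/w = 1 + 2 = 3)
1/I(J) = 1/3 = ⅓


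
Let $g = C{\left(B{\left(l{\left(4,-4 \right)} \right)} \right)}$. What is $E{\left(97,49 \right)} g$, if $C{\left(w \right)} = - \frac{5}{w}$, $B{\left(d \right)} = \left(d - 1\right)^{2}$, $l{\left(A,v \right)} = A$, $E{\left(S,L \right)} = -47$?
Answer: $\frac{235}{9} \approx 26.111$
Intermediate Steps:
$B{\left(d \right)} = \left(-1 + d\right)^{2}$
$g = - \frac{5}{9}$ ($g = - \frac{5}{\left(-1 + 4\right)^{2}} = - \frac{5}{3^{2}} = - \frac{5}{9} \approx -0.55556$)
$E{\left(97,49 \right)} g = \left(-47\right) \left(- \frac{5}{9}\right) = \frac{235}{9}$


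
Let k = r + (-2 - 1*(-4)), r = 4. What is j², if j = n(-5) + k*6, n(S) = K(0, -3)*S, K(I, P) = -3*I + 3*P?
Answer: 6561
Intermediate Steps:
n(S) = -9*S (n(S) = (-3*0 + 3*(-3))*S = (0 - 9)*S = -9*S)
k = 6 (k = 4 + (-2 - 1*(-4)) = 4 + (-2 + 4) = 4 + 2 = 6)
j = 81 (j = -9*(-5) + 6*6 = 45 + 36 = 81)
j² = 81² = 6561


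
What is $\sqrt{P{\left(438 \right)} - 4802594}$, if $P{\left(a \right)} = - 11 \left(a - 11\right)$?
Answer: $i \sqrt{4807291} \approx 2192.6 i$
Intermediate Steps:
$P{\left(a \right)} = 121 - 11 a$ ($P{\left(a \right)} = - 11 \left(-11 + a\right) = 121 - 11 a$)
$\sqrt{P{\left(438 \right)} - 4802594} = \sqrt{\left(121 - 4818\right) - 4802594} = \sqrt{-4697 - 4802594} = \sqrt{-4807291} = i \sqrt{4807291}$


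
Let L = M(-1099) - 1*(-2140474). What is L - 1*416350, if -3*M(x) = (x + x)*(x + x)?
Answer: 341168/3 ≈ 1.1372e+5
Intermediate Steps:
M(x) = -4*x²/3 (M(x) = -(x + x)*(x + x)/3 = -2*x*2*x/3 = -4*x²/3)
L = 1590218/3 (L = -4/3*(-1099)² - 1*(-2140474) = -4/3*1207801 + 2140474 = -4831204/3 + 2140474 = 1590218/3 ≈ 5.3007e+5)
L - 1*416350 = 1590218/3 - 1*416350 = 1590218/3 - 416350 = 341168/3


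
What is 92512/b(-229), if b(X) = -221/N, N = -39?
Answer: 277536/17 ≈ 16326.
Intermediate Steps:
b(X) = 17/3 (b(X) = -221/(-39) = -221*(-1/39) = 17/3)
92512/b(-229) = 92512/(17/3) = 92512*(3/17) = 277536/17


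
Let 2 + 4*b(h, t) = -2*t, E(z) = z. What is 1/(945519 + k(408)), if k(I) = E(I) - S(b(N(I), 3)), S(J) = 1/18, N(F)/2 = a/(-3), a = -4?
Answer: 18/17026685 ≈ 1.0572e-6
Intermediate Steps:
N(F) = 8/3 (N(F) = 2*(-4/(-3)) = 2*(-4*(-⅓)) = 2*(4/3) = 8/3)
b(h, t) = -½ - t/2 (b(h, t) = -½ + (-2*t)/4 = -½ - t/2)
S(J) = 1/18
k(I) = -1/18 + I (k(I) = I - 1*1/18 = I - 1/18 = -1/18 + I)
1/(945519 + k(408)) = 1/(945519 + (-1/18 + 408)) = 1/(945519 + 7343/18) = 1/(17026685/18) = 18/17026685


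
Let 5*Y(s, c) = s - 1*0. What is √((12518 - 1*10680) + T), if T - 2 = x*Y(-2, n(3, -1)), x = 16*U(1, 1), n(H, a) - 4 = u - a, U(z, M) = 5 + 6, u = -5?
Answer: 4*√2765/5 ≈ 42.067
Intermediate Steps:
U(z, M) = 11
n(H, a) = -1 - a (n(H, a) = 4 + (-5 - a) = -1 - a)
Y(s, c) = s/5 (Y(s, c) = (s - 1*0)/5 = (s + 0)/5 = s/5)
x = 176 (x = 16*11 = 176)
T = -342/5 (T = 2 + 176*((⅕)*(-2)) = 2 + 176*(-⅖) = 2 - 352/5 = -342/5 ≈ -68.400)
√((12518 - 1*10680) + T) = √((12518 - 1*10680) - 342/5) = √((12518 - 10680) - 342/5) = √(1838 - 342/5) = √(8848/5) = 4*√2765/5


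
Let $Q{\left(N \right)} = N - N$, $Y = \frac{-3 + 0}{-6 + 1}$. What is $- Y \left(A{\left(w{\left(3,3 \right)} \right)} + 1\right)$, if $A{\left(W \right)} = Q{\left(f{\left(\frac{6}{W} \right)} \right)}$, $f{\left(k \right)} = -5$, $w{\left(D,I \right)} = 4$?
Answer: $- \frac{3}{5} \approx -0.6$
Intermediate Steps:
$Y = \frac{3}{5}$ ($Y = - \frac{3}{-5} = \left(-3\right) \left(- \frac{1}{5}\right) = \frac{3}{5} \approx 0.6$)
$Q{\left(N \right)} = 0$
$A{\left(W \right)} = 0$
$- Y \left(A{\left(w{\left(3,3 \right)} \right)} + 1\right) = - \frac{3 \left(0 + 1\right)}{5} = - \frac{3 \cdot 1}{5} = \left(-1\right) \frac{3}{5} = - \frac{3}{5}$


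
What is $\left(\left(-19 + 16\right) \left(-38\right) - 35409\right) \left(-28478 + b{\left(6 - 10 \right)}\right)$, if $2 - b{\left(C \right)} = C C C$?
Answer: $1002801540$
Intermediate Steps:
$b{\left(C \right)} = 2 - C^{3}$ ($b{\left(C \right)} = 2 - C C C = 2 - C^{2} C = 2 - C^{3}$)
$\left(\left(-19 + 16\right) \left(-38\right) - 35409\right) \left(-28478 + b{\left(6 - 10 \right)}\right) = \left(\left(-19 + 16\right) \left(-38\right) - 35409\right) \left(-28478 - \left(-2 + \left(6 - 10\right)^{3}\right)\right) = \left(\left(-3\right) \left(-38\right) - 35409\right) \left(-28478 - \left(-2 + \left(6 - 10\right)^{3}\right)\right) = \left(114 - 35409\right) \left(-28478 + \left(2 - \left(-4\right)^{3}\right)\right) = - 35295 \left(-28478 + \left(2 - -64\right)\right) = - 35295 \left(-28478 + \left(2 + 64\right)\right) = - 35295 \left(-28478 + 66\right) = \left(-35295\right) \left(-28412\right) = 1002801540$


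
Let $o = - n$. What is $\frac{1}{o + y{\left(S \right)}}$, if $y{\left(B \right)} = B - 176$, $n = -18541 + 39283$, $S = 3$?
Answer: $- \frac{1}{20915} \approx -4.7813 \cdot 10^{-5}$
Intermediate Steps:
$n = 20742$
$y{\left(B \right)} = -176 + B$
$o = -20742$ ($o = \left(-1\right) 20742 = -20742$)
$\frac{1}{o + y{\left(S \right)}} = \frac{1}{-20742 + \left(-176 + 3\right)} = \frac{1}{-20742 - 173} = \frac{1}{-20915} = - \frac{1}{20915}$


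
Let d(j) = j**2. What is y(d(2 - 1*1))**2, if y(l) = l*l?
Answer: 1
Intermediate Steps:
y(l) = l**2
y(d(2 - 1*1))**2 = (((2 - 1*1)**2)**2)**2 = (((2 - 1)**2)**2)**2 = ((1**2)**2)**2 = (1**2)**2 = 1**2 = 1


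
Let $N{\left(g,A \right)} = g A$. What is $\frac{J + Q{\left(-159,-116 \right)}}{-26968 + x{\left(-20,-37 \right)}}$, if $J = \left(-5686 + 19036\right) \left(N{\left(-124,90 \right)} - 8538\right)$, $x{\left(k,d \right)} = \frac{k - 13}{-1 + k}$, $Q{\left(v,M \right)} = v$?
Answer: $\frac{1840779213}{188765} \approx 9751.7$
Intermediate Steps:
$N{\left(g,A \right)} = A g$
$x{\left(k,d \right)} = \frac{-13 + k}{-1 + k}$
$J = -262968300$ ($J = \left(-5686 + 19036\right) \left(90 \left(-124\right) - 8538\right) = 13350 \left(-11160 - 8538\right) = 13350 \left(-19698\right) = -262968300$)
$\frac{J + Q{\left(-159,-116 \right)}}{-26968 + x{\left(-20,-37 \right)}} = \frac{-262968300 - 159}{-26968 + \frac{-13 - 20}{-1 - 20}} = - \frac{262968459}{-26968 + \frac{1}{-21} \left(-33\right)} = - \frac{262968459}{-26968 - - \frac{11}{7}} = - \frac{262968459}{-26968 + \frac{11}{7}} = - \frac{262968459}{- \frac{188765}{7}} = \left(-262968459\right) \left(- \frac{7}{188765}\right) = \frac{1840779213}{188765}$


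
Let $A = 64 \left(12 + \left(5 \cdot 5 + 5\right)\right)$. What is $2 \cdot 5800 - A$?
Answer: $8912$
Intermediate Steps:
$A = 2688$ ($A = 64 \left(12 + \left(25 + 5\right)\right) = 64 \left(12 + 30\right) = 64 \cdot 42 = 2688$)
$2 \cdot 5800 - A = 2 \cdot 5800 - 2688 = 11600 - 2688 = 8912$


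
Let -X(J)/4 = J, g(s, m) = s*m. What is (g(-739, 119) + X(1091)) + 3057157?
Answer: 2964852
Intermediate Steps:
g(s, m) = m*s
X(J) = -4*J
(g(-739, 119) + X(1091)) + 3057157 = (119*(-739) - 4*1091) + 3057157 = (-87941 - 4364) + 3057157 = -92305 + 3057157 = 2964852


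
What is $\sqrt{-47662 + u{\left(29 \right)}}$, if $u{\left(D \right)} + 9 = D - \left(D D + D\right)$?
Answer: $8 i \sqrt{758} \approx 220.25 i$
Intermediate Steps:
$u{\left(D \right)} = -9 - D^{2}$ ($u{\left(D \right)} = -9 + \left(D - \left(D D + D\right)\right) = -9 + \left(D - \left(D^{2} + D\right)\right) = -9 + \left(D - \left(D + D^{2}\right)\right) = -9 - D^{2}$)
$\sqrt{-47662 + u{\left(29 \right)}} = \sqrt{-47662 - 850} = \sqrt{-48512} = 8 i \sqrt{758}$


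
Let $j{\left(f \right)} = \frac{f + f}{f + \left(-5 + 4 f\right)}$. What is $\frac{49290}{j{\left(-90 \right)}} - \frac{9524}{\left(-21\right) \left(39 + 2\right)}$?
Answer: $\frac{71523401}{574} \approx 1.2461 \cdot 10^{5}$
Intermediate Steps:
$j{\left(f \right)} = \frac{2 f}{-5 + 5 f}$
$\frac{49290}{j{\left(-90 \right)}} - \frac{9524}{\left(-21\right) \left(39 + 2\right)} = \frac{49290}{\frac{2}{5} \left(-90\right) \frac{1}{-1 - 90}} - \frac{9524}{\left(-21\right) \left(39 + 2\right)} = \frac{49290}{\frac{2}{5} \left(-90\right) \frac{1}{-91}} - \frac{9524}{\left(-21\right) 41} = \frac{49290}{\frac{2}{5} \left(-90\right) \left(- \frac{1}{91}\right)} - \frac{9524}{-861} = \frac{49290}{\frac{36}{91}} - - \frac{9524}{861} = 49290 \cdot \frac{91}{36} + \frac{9524}{861} = \frac{747565}{6} + \frac{9524}{861} = \frac{71523401}{574}$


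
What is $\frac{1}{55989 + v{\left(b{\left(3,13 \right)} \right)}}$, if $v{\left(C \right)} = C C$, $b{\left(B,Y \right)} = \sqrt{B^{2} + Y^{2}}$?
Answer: $\frac{1}{56167} \approx 1.7804 \cdot 10^{-5}$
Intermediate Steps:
$v{\left(C \right)} = C^{2}$
$\frac{1}{55989 + v{\left(b{\left(3,13 \right)} \right)}} = \frac{1}{55989 + \left(\sqrt{3^{2} + 13^{2}}\right)^{2}} = \frac{1}{55989 + \left(\sqrt{9 + 169}\right)^{2}} = \frac{1}{55989 + \left(\sqrt{178}\right)^{2}} = \frac{1}{55989 + 178} = \frac{1}{56167}$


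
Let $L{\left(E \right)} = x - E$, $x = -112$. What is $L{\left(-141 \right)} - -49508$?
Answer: $49537$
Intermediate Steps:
$L{\left(E \right)} = -112 - E$
$L{\left(-141 \right)} - -49508 = \left(-112 - -141\right) - -49508 = \left(-112 + 141\right) + 49508 = 29 + 49508 = 49537$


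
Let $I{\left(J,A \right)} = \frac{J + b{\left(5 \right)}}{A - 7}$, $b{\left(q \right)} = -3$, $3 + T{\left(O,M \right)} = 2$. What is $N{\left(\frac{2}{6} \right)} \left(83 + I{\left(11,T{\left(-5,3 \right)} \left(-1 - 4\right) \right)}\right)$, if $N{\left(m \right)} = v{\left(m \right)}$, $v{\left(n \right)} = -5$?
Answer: $-395$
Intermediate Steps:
$T{\left(O,M \right)} = -1$ ($T{\left(O,M \right)} = -3 + 2 = -1$)
$N{\left(m \right)} = -5$
$I{\left(J,A \right)} = \frac{-3 + J}{-7 + A}$ ($I{\left(J,A \right)} = \frac{J - 3}{A - 7} = \frac{-3 + J}{-7 + A}$)
$N{\left(\frac{2}{6} \right)} \left(83 + I{\left(11,T{\left(-5,3 \right)} \left(-1 - 4\right) \right)}\right) = - 5 \left(83 + \frac{-3 + 11}{-7 - \left(-1 - 4\right)}\right) = - 5 \left(83 + \frac{1}{-7 - -5} \cdot 8\right) = - 5 \left(83 + \frac{1}{-7 + 5} \cdot 8\right) = - 5 \left(83 + \frac{1}{-2} \cdot 8\right) = - 5 \left(83 - 4\right) = \left(-5\right) 79 = -395$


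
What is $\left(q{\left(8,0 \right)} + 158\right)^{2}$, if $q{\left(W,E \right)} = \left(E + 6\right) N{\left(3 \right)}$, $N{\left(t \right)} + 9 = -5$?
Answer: $5476$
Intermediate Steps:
$N{\left(t \right)} = -14$ ($N{\left(t \right)} = -9 - 5 = -14$)
$q{\left(W,E \right)} = -84 - 14 E$ ($q{\left(W,E \right)} = \left(E + 6\right) \left(-14\right) = \left(6 + E\right) \left(-14\right) = -84 - 14 E$)
$\left(q{\left(8,0 \right)} + 158\right)^{2} = \left(\left(-84 - 0\right) + 158\right)^{2} = \left(\left(-84 + 0\right) + 158\right)^{2} = \left(-84 + 158\right)^{2} = 74^{2} = 5476$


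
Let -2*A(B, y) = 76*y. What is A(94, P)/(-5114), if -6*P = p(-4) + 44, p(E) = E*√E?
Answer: -418/7671 + 76*I/7671 ≈ -0.054491 + 0.0099074*I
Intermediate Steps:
p(E) = E^(3/2)
P = -22/3 + 4*I/3 (P = -((-4)^(3/2) + 44)/6 = -(-8*I + 44)/6 = -(44 - 8*I)/6 = -22/3 + 4*I/3 ≈ -7.3333 + 1.3333*I)
A(B, y) = -38*y
A(94, P)/(-5114) = -38*(-22/3 + 4*I/3)/(-5114) = (836/3 - 152*I/3)*(-1/5114) = -418/7671 + 76*I/7671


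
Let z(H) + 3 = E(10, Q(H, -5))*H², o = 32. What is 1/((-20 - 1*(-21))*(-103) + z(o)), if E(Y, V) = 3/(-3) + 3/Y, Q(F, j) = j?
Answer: -5/4114 ≈ -0.0012154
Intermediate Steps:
E(Y, V) = -1 + 3/Y (E(Y, V) = 3*(-⅓) + 3/Y = -1 + 3/Y)
z(H) = -3 - 7*H²/10 (z(H) = -3 + ((3 - 1*10)/10)*H² = -3 + ((3 - 10)/10)*H² = -3 + ((⅒)*(-7))*H² = -3 - 7*H²/10)
1/((-20 - 1*(-21))*(-103) + z(o)) = 1/((-20 - 1*(-21))*(-103) + (-3 - 7/10*32²)) = 1/((-20 + 21)*(-103) + (-3 - 7/10*1024)) = 1/(1*(-103) + (-3 - 3584/5)) = 1/(-103 - 3599/5) = 1/(-4114/5) = -5/4114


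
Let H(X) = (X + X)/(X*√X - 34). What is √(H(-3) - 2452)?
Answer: √(-2452 - 6/(-34 - 3*I*√3)) ≈ 0.0003 - 49.516*I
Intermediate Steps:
H(X) = 2*X/(-34 + X^(3/2)) (H(X) = (2*X)/(X^(3/2) - 34) = (2*X)/(-34 + X^(3/2)) = 2*X/(-34 + X^(3/2)))
√(H(-3) - 2452) = √(2*(-3)/(-34 + (-3)^(3/2)) - 2452) = √(2*(-3)/(-34 - 3*I*√3) - 2452) = √(-6/(-34 - 3*I*√3) - 2452) = √(-2452 - 6/(-34 - 3*I*√3))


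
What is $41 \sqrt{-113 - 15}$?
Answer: $328 i \sqrt{2} \approx 463.86 i$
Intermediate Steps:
$41 \sqrt{-113 - 15} = 41 \sqrt{-128} = 41 \cdot 8 i \sqrt{2} = 328 i \sqrt{2}$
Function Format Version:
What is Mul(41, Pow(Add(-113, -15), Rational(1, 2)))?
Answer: Mul(328, I, Pow(2, Rational(1, 2))) ≈ Mul(463.86, I)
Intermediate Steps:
Mul(41, Pow(Add(-113, -15), Rational(1, 2))) = Mul(41, Pow(-128, Rational(1, 2))) = Mul(41, Mul(8, I, Pow(2, Rational(1, 2)))) = Mul(328, I, Pow(2, Rational(1, 2)))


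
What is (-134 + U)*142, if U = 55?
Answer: -11218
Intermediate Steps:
(-134 + U)*142 = (-134 + 55)*142 = -79*142 = -11218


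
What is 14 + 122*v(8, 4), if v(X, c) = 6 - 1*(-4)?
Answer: 1234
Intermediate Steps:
v(X, c) = 10 (v(X, c) = 6 + 4 = 10)
14 + 122*v(8, 4) = 14 + 122*10 = 14 + 1220 = 1234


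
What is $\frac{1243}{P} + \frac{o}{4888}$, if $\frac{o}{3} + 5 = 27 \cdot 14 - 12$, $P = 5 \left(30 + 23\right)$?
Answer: $\frac{6362779}{1295320} \approx 4.9121$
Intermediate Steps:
$P = 265$ ($P = 5 \cdot 53 = 265$)
$o = 1083$ ($o = -15 + 3 \left(27 \cdot 14 - 12\right) = -15 + 3 \left(378 - 12\right) = -15 + 3 \cdot 366 = -15 + 1098 = 1083$)
$\frac{1243}{P} + \frac{o}{4888} = \frac{1243}{265} + \frac{1083}{4888} = \frac{6362779}{1295320}$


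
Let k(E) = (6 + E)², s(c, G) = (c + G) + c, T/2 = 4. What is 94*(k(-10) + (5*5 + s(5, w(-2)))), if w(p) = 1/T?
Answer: 19223/4 ≈ 4805.8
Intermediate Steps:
T = 8 (T = 2*4 = 8)
w(p) = ⅛ (w(p) = 1/8 = ⅛)
s(c, G) = G + 2*c (s(c, G) = (G + c) + c = G + 2*c)
94*(k(-10) + (5*5 + s(5, w(-2)))) = 94*((6 - 10)² + (5*5 + (⅛ + 2*5))) = 94*((-4)² + (25 + (⅛ + 10))) = 94*(16 + (25 + 81/8)) = 94*(16 + 281/8) = 94*(409/8) = 19223/4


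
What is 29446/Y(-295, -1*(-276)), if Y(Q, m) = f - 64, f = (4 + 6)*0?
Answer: -14723/32 ≈ -460.09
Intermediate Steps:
f = 0 (f = 10*0 = 0)
Y(Q, m) = -64 (Y(Q, m) = 0 - 64 = -64)
29446/Y(-295, -1*(-276)) = 29446/(-64) = 29446*(-1/64) = -14723/32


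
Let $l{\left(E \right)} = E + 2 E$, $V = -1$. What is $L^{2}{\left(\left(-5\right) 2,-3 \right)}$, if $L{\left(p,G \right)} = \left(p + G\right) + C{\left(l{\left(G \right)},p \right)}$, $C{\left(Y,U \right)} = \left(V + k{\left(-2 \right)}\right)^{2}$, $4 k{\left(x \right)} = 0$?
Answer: $144$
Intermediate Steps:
$k{\left(x \right)} = 0$ ($k{\left(x \right)} = \frac{1}{4} \cdot 0 = 0$)
$l{\left(E \right)} = 3 E$
$C{\left(Y,U \right)} = 1$ ($C{\left(Y,U \right)} = \left(-1 + 0\right)^{2} = \left(-1\right)^{2} = 1$)
$L{\left(p,G \right)} = 1 + G + p$ ($L{\left(p,G \right)} = \left(p + G\right) + 1 = \left(G + p\right) + 1 = 1 + G + p$)
$L^{2}{\left(\left(-5\right) 2,-3 \right)} = \left(1 - 3 - 10\right)^{2} = \left(-12\right)^{2} = 144$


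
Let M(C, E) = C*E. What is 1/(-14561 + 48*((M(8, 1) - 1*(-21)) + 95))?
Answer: -1/8609 ≈ -0.00011616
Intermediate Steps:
1/(-14561 + 48*((M(8, 1) - 1*(-21)) + 95)) = 1/(-14561 + 48*((8*1 - 1*(-21)) + 95)) = 1/(-14561 + 48*((8 + 21) + 95)) = 1/(-14561 + 48*(29 + 95)) = 1/(-14561 + 48*124) = 1/(-14561 + 5952) = 1/(-8609) = -1/8609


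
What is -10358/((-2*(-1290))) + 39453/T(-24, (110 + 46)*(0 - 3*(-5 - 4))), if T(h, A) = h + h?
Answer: -8523827/10320 ≈ -825.95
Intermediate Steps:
T(h, A) = 2*h
-10358/((-2*(-1290))) + 39453/T(-24, (110 + 46)*(0 - 3*(-5 - 4))) = -10358/((-2*(-1290))) + 39453/((2*(-24))) = -10358/2580 + 39453/(-48) = -10358*1/2580 + 39453*(-1/48) = -5179/1290 - 13151/16 = -8523827/10320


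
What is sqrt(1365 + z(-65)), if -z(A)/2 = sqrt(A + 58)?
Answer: sqrt(1365 - 2*I*sqrt(7)) ≈ 36.946 - 0.07161*I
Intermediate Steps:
z(A) = -2*sqrt(58 + A) (z(A) = -2*sqrt(A + 58) = -2*sqrt(58 + A))
sqrt(1365 + z(-65)) = sqrt(1365 - 2*sqrt(58 - 65)) = sqrt(1365 - 2*I*sqrt(7))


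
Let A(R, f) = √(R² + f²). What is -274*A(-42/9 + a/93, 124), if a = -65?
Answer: -1370*√5329441/93 ≈ -34008.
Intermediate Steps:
-274*A(-42/9 + a/93, 124) = -274*√((-42/9 - 65/93)² + 124²) = -274*√((-42*⅑ - 65*1/93)² + 15376) = -274*√((-14/3 - 65/93)² + 15376) = -274*√((-499/93)² + 15376) = -274*√(249001/8649 + 15376) = -1370*√5329441/93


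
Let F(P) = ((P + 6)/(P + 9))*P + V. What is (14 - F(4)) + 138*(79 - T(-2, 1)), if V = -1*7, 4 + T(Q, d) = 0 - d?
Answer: 150929/13 ≈ 11610.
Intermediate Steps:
T(Q, d) = -4 - d (T(Q, d) = -4 + (0 - d) = -4 - d)
V = -7
F(P) = -7 + P*(6 + P)/(9 + P) (F(P) = ((P + 6)/(P + 9))*P - 7 = ((6 + P)/(9 + P))*P - 7 = P*(6 + P)/(9 + P) - 7 = -7 + P*(6 + P)/(9 + P))
(14 - F(4)) + 138*(79 - T(-2, 1)) = (14 - (-63 + 4² - 1*4)/(9 + 4)) + 138*(79 - (-4 - 1*1)) = (14 - (-63 + 16 - 4)/13) + 138*(79 - (-4 - 1)) = (14 - (-51)/13) + 138*(79 - 1*(-5)) = (14 - 1*(-51/13)) + 138*(79 + 5) = (14 + 51/13) + 138*84 = 233/13 + 11592 = 150929/13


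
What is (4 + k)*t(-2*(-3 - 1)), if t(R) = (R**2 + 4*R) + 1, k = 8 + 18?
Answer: 2910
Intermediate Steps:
k = 26
t(R) = 1 + R**2 + 4*R
(4 + k)*t(-2*(-3 - 1)) = (4 + 26)*(1 + (-2*(-3 - 1))**2 + 4*(-2*(-3 - 1))) = 30*(1 + (-2*(-4))**2 + 4*(-2*(-4))) = 30*(1 + 8**2 + 4*8) = 30*(1 + 64 + 32) = 30*97 = 2910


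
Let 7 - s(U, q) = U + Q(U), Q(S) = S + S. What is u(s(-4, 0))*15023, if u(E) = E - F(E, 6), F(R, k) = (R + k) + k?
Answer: -180276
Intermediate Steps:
Q(S) = 2*S
F(R, k) = R + 2*k
s(U, q) = 7 - 3*U (s(U, q) = 7 - (U + 2*U) = 7 - 3*U)
u(E) = -12 (u(E) = E - (E + 2*6) = E - (E + 12) = E - (12 + E) = E + (-12 - E) = -12)
u(s(-4, 0))*15023 = -12*15023 = -180276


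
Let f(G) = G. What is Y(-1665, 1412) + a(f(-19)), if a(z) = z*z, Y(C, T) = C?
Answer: -1304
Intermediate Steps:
a(z) = z²
Y(-1665, 1412) + a(f(-19)) = -1665 + (-19)² = -1665 + 361 = -1304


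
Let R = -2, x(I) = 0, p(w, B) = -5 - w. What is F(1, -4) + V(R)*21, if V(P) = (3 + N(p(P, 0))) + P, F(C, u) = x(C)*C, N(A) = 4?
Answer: 105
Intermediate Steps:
F(C, u) = 0 (F(C, u) = 0*C = 0)
V(P) = 7 + P (V(P) = (3 + 4) + P = 7 + P)
F(1, -4) + V(R)*21 = 0 + (7 - 2)*21 = 0 + 5*21 = 0 + 105 = 105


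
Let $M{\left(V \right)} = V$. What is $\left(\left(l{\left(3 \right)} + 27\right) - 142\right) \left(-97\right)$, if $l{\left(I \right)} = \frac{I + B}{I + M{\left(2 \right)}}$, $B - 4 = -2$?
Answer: $11058$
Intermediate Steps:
$B = 2$ ($B = 4 - 2 = 2$)
$l{\left(I \right)} = 1$ ($l{\left(I \right)} = \frac{I + 2}{I + 2} = \frac{2 + I}{2 + I} = 1$)
$\left(\left(l{\left(3 \right)} + 27\right) - 142\right) \left(-97\right) = \left(\left(1 + 27\right) - 142\right) \left(-97\right) = \left(28 - 142\right) \left(-97\right) = \left(-114\right) \left(-97\right) = 11058$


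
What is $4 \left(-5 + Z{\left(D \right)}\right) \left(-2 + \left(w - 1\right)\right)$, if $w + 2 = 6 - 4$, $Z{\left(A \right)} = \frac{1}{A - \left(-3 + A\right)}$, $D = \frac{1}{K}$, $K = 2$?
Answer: $56$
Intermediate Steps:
$D = \frac{1}{2} \approx 0.5$
$Z{\left(A \right)} = \frac{1}{3}$
$w = 0$ ($w = -2 + \left(6 - 4\right) = -2 + 2 = 0$)
$4 \left(-5 + Z{\left(D \right)}\right) \left(-2 + \left(w - 1\right)\right) = 4 \left(-5 + \frac{1}{3}\right) \left(-2 + \left(0 - 1\right)\right) = 4 \left(- \frac{14}{3}\right) \left(-2 - 1\right) = \left(- \frac{56}{3}\right) \left(-3\right) = 56$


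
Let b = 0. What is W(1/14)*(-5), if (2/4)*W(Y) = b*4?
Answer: 0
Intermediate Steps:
W(Y) = 0 (W(Y) = 2*(0*4) = 2*0 = 0)
W(1/14)*(-5) = 0*(-5) = 0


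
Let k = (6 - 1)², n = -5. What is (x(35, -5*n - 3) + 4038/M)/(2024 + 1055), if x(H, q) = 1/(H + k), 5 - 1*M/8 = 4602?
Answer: -6422/212312445 ≈ -3.0248e-5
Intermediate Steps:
M = -36776 (M = 40 - 8*4602 = 40 - 36816 = -36776)
k = 25 (k = 5² = 25)
x(H, q) = 1/(25 + H) (x(H, q) = 1/(H + 25) = 1/(25 + H))
(x(35, -5*n - 3) + 4038/M)/(2024 + 1055) = (1/(25 + 35) + 4038/(-36776))/(2024 + 1055) = (1/60 + 4038*(-1/36776))/3079 = (1/60 - 2019/18388)*(1/3079) = -6422/68955*1/3079 = -6422/212312445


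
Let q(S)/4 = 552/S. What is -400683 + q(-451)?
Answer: -180710241/451 ≈ -4.0069e+5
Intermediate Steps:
q(S) = 2208/S (q(S) = 4*(552/S) = 2208/S)
-400683 + q(-451) = -400683 + 2208/(-451) = -400683 + 2208*(-1/451) = -400683 - 2208/451 = -180710241/451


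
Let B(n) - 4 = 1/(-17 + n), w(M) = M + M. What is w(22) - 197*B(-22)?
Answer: -28819/39 ≈ -738.95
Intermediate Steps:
w(M) = 2*M
B(n) = 4 + 1/(-17 + n)
w(22) - 197*B(-22) = 2*22 - 197*(-67 + 4*(-22))/(-17 - 22) = 44 - 197*(-67 - 88)/(-39) = 44 - (-197)*(-155)/39 = 44 - 197*155/39 = 44 - 30535/39 = -28819/39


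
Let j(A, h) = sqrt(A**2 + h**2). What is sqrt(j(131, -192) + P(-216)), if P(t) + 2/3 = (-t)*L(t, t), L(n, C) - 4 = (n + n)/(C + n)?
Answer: sqrt(9714 + 45*sqrt(2161))/3 ≈ 36.218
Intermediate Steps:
L(n, C) = 4 + 2*n/(C + n) (L(n, C) = 4 + (n + n)/(C + n) = 4 + (2*n)/(C + n) = 4 + 2*n/(C + n))
P(t) = -2/3 - 5*t (P(t) = -2/3 + (-t)*(2*(2*t + 3*t)/(t + t)) = -2/3 + (-t)*(2*(5*t)/((2*t))) = -2/3 + (-t)*(2*(1/(2*t))*(5*t)) = -2/3 - t*5 = -2/3 - 5*t)
sqrt(j(131, -192) + P(-216)) = sqrt(sqrt(131**2 + (-192)**2) + (-2/3 - 5*(-216))) = sqrt(sqrt(17161 + 36864) + (-2/3 + 1080)) = sqrt(sqrt(54025) + 3238/3) = sqrt(5*sqrt(2161) + 3238/3) = sqrt(3238/3 + 5*sqrt(2161))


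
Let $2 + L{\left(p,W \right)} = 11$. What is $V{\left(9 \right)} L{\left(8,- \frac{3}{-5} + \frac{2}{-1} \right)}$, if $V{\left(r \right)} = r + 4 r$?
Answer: $405$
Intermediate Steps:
$V{\left(r \right)} = 5 r$
$L{\left(p,W \right)} = 9$ ($L{\left(p,W \right)} = -2 + 11 = 9$)
$V{\left(9 \right)} L{\left(8,- \frac{3}{-5} + \frac{2}{-1} \right)} = 5 \cdot 9 \cdot 9 = 45 \cdot 9 = 405$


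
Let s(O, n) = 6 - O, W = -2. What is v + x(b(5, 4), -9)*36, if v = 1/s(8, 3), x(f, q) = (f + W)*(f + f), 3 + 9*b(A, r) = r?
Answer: -281/18 ≈ -15.611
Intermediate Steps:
b(A, r) = -⅓ + r/9
x(f, q) = 2*f*(-2 + f) (x(f, q) = (f - 2)*(f + f) = (-2 + f)*(2*f) = 2*f*(-2 + f))
v = -½ (v = 1/(6 - 1*8) = 1/(6 - 8) = 1/(-2) = -½ ≈ -0.50000)
v + x(b(5, 4), -9)*36 = -½ + (2*(-⅓ + (⅑)*4)*(-2 + (-⅓ + (⅑)*4)))*36 = -½ + (2*(-⅓ + 4/9)*(-2 + (-⅓ + 4/9)))*36 = -½ + (2*(⅑)*(-2 + ⅑))*36 = -½ + (2*(⅑)*(-17/9))*36 = -½ - 34/81*36 = -½ - 136/9 = -281/18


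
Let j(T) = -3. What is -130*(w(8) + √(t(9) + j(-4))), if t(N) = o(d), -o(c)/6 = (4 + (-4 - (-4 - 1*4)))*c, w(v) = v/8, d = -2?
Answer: -130 - 130*√93 ≈ -1383.7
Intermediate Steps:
w(v) = v/8 (w(v) = v*(⅛) = v/8)
o(c) = -48*c (o(c) = -6*(4 + (-4 - (-4 - 1*4)))*c = -6*(4 + (-4 - (-4 - 4)))*c = -6*(4 + (-4 - 1*(-8)))*c = -6*(4 + (-4 + 8))*c = -6*(4 + 4)*c = -48*c)
t(N) = 96 (t(N) = -48*(-2) = 96)
-130*(w(8) + √(t(9) + j(-4))) = -130*((⅛)*8 + √(96 - 3)) = -130*(1 + √93) = -130 - 130*√93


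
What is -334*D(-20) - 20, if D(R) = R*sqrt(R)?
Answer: -20 + 13360*I*sqrt(5) ≈ -20.0 + 29874.0*I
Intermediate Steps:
D(R) = R**(3/2)
-334*D(-20) - 20 = -(-13360)*I*sqrt(5) - 20 = 13360*I*sqrt(5) - 20 = -20 + 13360*I*sqrt(5)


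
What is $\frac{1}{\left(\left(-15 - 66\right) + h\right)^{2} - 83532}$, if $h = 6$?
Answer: $- \frac{1}{77907} \approx -1.2836 \cdot 10^{-5}$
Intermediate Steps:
$\frac{1}{\left(\left(-15 - 66\right) + h\right)^{2} - 83532} = \frac{1}{\left(\left(-15 - 66\right) + 6\right)^{2} - 83532} = \frac{1}{\left(-81 + 6\right)^{2} - 83532} = \frac{1}{\left(-75\right)^{2} - 83532} = \frac{1}{5625 - 83532} = \frac{1}{-77907} = - \frac{1}{77907}$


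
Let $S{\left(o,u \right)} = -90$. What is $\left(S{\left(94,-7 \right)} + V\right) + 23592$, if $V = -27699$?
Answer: $-4197$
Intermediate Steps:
$\left(S{\left(94,-7 \right)} + V\right) + 23592 = \left(-90 - 27699\right) + 23592 = -27789 + 23592 = -4197$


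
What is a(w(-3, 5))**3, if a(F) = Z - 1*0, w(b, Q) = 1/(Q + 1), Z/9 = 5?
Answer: 91125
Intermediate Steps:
Z = 45 (Z = 9*5 = 45)
w(b, Q) = 1/(1 + Q)
a(F) = 45 (a(F) = 45 - 1*0 = 45 + 0 = 45)
a(w(-3, 5))**3 = 45**3 = 91125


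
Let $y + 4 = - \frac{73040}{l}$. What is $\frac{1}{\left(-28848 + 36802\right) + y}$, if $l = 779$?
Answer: $\frac{779}{6120010} \approx 0.00012729$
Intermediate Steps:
$y = - \frac{76156}{779}$ ($y = -4 - \frac{73040}{779} = - \frac{76156}{779} \approx -97.761$)
$\frac{1}{\left(-28848 + 36802\right) + y} = \frac{1}{\left(-28848 + 36802\right) - \frac{76156}{779}} = \frac{1}{7954 - \frac{76156}{779}} = \frac{1}{\frac{6120010}{779}} = \frac{779}{6120010}$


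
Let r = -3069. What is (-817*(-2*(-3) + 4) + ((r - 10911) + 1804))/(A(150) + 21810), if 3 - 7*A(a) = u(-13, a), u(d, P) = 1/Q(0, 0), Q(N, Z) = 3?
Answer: -213633/229009 ≈ -0.93286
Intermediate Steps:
u(d, P) = 1/3
A(a) = 8/21 (A(a) = 3/7 - 1/7*1/3 = 3/7 - 1/21 = 8/21)
(-817*(-2*(-3) + 4) + ((r - 10911) + 1804))/(A(150) + 21810) = (-817*(-2*(-3) + 4) + ((-3069 - 10911) + 1804))/(8/21 + 21810) = (-817*(6 + 4) + (-13980 + 1804))/(458018/21) = (-817*10 - 12176)*(21/458018) = (-8170 - 12176)*(21/458018) = -20346*21/458018 = -213633/229009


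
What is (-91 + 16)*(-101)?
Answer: 7575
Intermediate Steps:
(-91 + 16)*(-101) = -75*(-101) = 7575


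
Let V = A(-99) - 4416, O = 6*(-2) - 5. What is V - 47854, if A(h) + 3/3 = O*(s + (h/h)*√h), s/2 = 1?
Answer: -52305 - 51*I*√11 ≈ -52305.0 - 169.15*I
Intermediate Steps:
s = 2 (s = 2*1 = 2)
O = -17 (O = -12 - 5 = -17)
A(h) = -35 - 17*√h (A(h) = -1 - 17*(2 + (h/h)*√h) = -1 - 17*(2 + 1*√h) = -1 - 17*(2 + √h) = -1 + (-34 - 17*√h) = -35 - 17*√h)
V = -4451 - 51*I*√11 (V = (-35 - 51*I*√11) - 4416 = -4451 - 51*I*√11 ≈ -4451.0 - 169.15*I)
V - 47854 = (-4451 - 51*I*√11) - 47854 = -52305 - 51*I*√11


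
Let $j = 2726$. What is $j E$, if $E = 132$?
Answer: $359832$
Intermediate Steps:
$j E = 2726 \cdot 132 = 359832$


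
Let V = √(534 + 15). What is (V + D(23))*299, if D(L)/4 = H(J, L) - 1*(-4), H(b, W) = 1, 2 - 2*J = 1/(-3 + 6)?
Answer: 5980 + 897*√61 ≈ 12986.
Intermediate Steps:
J = ⅚ (J = 1 - 1/(2*(-3 + 6)) = 1 - ½/3 = 1 - ½*⅓ = 1 - ⅙ = ⅚ ≈ 0.83333)
D(L) = 20 (D(L) = 4*(1 - 1*(-4)) = 4*(1 + 4) = 4*5 = 20)
V = 3*√61 (V = √549 = 3*√61 ≈ 23.431)
(V + D(23))*299 = (3*√61 + 20)*299 = (20 + 3*√61)*299 = 5980 + 897*√61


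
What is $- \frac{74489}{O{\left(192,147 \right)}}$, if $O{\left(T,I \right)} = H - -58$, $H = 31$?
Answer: $- \frac{74489}{89} \approx -836.96$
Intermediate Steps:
$O{\left(T,I \right)} = 89$ ($O{\left(T,I \right)} = 31 - -58 = 31 + 58 = 89$)
$- \frac{74489}{O{\left(192,147 \right)}} = - \frac{74489}{89}$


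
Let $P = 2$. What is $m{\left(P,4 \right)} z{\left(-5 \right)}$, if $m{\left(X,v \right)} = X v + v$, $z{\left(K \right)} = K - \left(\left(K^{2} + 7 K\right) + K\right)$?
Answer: $120$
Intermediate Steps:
$z{\left(K \right)} = - K^{2} - 7 K$ ($z{\left(K \right)} = K - \left(K^{2} + 8 K\right) = - K^{2} - 7 K$)
$m{\left(X,v \right)} = v + X v$
$m{\left(P,4 \right)} z{\left(-5 \right)} = 4 \left(1 + 2\right) \left(\left(-1\right) \left(-5\right) \left(7 - 5\right)\right) = 4 \cdot 3 \left(\left(-1\right) \left(-5\right) 2\right) = 12 \cdot 10 = 120$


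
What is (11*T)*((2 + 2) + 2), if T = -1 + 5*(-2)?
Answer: -726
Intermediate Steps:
T = -11 (T = -1 - 10 = -11)
(11*T)*((2 + 2) + 2) = (11*(-11))*((2 + 2) + 2) = -121*(4 + 2) = -121*6 = -726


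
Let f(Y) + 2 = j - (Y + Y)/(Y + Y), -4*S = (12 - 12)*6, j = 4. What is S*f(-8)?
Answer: 0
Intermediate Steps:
S = 0 (S = -(12 - 12)*6/4 = -0*6 = -1/4*0 = 0)
f(Y) = 1 (f(Y) = -2 + (4 - (Y + Y)/(Y + Y)) = -2 + (4 - 2*Y/(2*Y)) = -2 + (4 - 2*Y*1/(2*Y)) = -2 + (4 - 1*1) = -2 + (4 - 1) = -2 + 3 = 1)
S*f(-8) = 0*1 = 0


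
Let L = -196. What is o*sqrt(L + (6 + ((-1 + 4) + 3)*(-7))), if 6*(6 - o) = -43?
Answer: 79*I*sqrt(58)/3 ≈ 200.55*I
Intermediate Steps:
o = 79/6 (o = 6 - 1/6*(-43) = 6 + 43/6 = 79/6 ≈ 13.167)
o*sqrt(L + (6 + ((-1 + 4) + 3)*(-7))) = 79*sqrt(-196 + (6 + ((-1 + 4) + 3)*(-7)))/6 = 79*sqrt(-196 + (6 + (3 + 3)*(-7)))/6 = 79*sqrt(-196 + (6 + 6*(-7)))/6 = 79*sqrt(-196 + (6 - 42))/6 = 79*sqrt(-196 - 36)/6 = 79*sqrt(-232)/6 = 79*(2*I*sqrt(58))/6 = 79*I*sqrt(58)/3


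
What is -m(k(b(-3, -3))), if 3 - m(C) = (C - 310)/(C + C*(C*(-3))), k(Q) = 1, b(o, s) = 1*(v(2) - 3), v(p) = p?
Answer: 303/2 ≈ 151.50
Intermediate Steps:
b(o, s) = -1 (b(o, s) = 1*(2 - 3) = 1*(-1) = -1)
m(C) = 3 - (-310 + C)/(C - 3*C**2) (m(C) = 3 - (C - 310)/(C + C*(C*(-3))) = 3 - (-310 + C)/(C + C*(-3*C)) = 3 - (-310 + C)/(C - 3*C**2))
-m(k(b(-3, -3))) = -(-310 - 2*1 + 9*1**2)/(1*(-1 + 3*1)) = -(-310 - 2 + 9*1)/(-1 + 3) = -(-310 - 2 + 9)/2 = -(-303)/2 = -1*(-303/2) = 303/2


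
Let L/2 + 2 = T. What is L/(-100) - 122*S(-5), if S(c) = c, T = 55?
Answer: 30447/50 ≈ 608.94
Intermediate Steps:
L = 106 (L = -4 + 2*55 = -4 + 110 = 106)
L/(-100) - 122*S(-5) = 106/(-100) - 122*(-5) = 106*(-1/100) + 610 = -53/50 + 610 = 30447/50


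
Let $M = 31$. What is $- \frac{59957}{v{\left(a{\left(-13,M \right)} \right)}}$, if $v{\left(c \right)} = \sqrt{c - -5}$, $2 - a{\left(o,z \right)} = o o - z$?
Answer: $\frac{59957 i \sqrt{131}}{131} \approx 5238.5 i$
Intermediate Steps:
$a{\left(o,z \right)} = 2 + z - o^{2}$ ($a{\left(o,z \right)} = 2 - \left(o o - z\right) = 2 - \left(o^{2} - z\right) = 2 + z - o^{2}$)
$v{\left(c \right)} = \sqrt{5 + c}$ ($v{\left(c \right)} = \sqrt{c + 5} = \sqrt{5 + c}$)
$- \frac{59957}{v{\left(a{\left(-13,M \right)} \right)}} = - \frac{59957}{\sqrt{5 + \left(2 + 31 - \left(-13\right)^{2}\right)}} = - \frac{59957}{\sqrt{5 + \left(2 + 31 - 169\right)}} = - \frac{59957}{\sqrt{5 - 136}} = - \frac{59957}{\sqrt{-131}} = - \frac{59957}{i \sqrt{131}} = - 59957 \left(- \frac{i \sqrt{131}}{131}\right) = \frac{59957 i \sqrt{131}}{131}$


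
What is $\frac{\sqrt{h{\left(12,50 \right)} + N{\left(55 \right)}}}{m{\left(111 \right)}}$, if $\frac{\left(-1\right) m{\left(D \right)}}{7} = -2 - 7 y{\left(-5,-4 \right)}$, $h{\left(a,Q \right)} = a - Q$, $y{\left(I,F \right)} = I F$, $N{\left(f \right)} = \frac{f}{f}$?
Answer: $\frac{i \sqrt{37}}{994} \approx 0.0061195 i$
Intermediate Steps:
$N{\left(f \right)} = 1$
$y{\left(I,F \right)} = F I$
$m{\left(D \right)} = 994$ ($m{\left(D \right)} = - 7 \left(-2 - 7 \left(\left(-4\right) \left(-5\right)\right)\right) = - 7 \left(-2 - 140\right) = \left(-7\right) \left(-142\right) = 994$)
$\frac{\sqrt{h{\left(12,50 \right)} + N{\left(55 \right)}}}{m{\left(111 \right)}} = \frac{\sqrt{\left(12 - 50\right) + 1}}{994} = \sqrt{\left(12 - 50\right) + 1} \cdot \frac{1}{994} = \sqrt{-38 + 1} \cdot \frac{1}{994} = \sqrt{-37} \cdot \frac{1}{994} = i \sqrt{37} \cdot \frac{1}{994} = \frac{i \sqrt{37}}{994}$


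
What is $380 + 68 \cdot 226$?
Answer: $15748$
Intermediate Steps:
$380 + 68 \cdot 226 = 380 + 15368 = 15748$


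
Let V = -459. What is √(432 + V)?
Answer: 3*I*√3 ≈ 5.1962*I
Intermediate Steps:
√(432 + V) = √(432 - 459) = √(-27) = 3*I*√3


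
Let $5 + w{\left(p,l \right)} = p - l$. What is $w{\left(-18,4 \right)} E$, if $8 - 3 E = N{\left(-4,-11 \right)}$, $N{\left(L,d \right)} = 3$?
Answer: $-45$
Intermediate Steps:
$w{\left(p,l \right)} = -5 + p - l$ ($w{\left(p,l \right)} = -5 - \left(l - p\right) = -5 + p - l$)
$E = \frac{5}{3}$ ($E = \frac{8}{3} - 1 = \frac{5}{3} \approx 1.6667$)
$w{\left(-18,4 \right)} E = \left(-5 - 18 - 4\right) \frac{5}{3} = \left(-27\right) \frac{5}{3} = -45$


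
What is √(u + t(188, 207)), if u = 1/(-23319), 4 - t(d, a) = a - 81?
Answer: I*√7371185129/7773 ≈ 11.045*I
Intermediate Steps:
t(d, a) = 85 - a (t(d, a) = 4 - (a - 81) = 4 - (-81 + a) = 4 + (81 - a) = 85 - a)
u = -1/23319 ≈ -4.2884e-5
√(u + t(188, 207)) = √(-1/23319 + (85 - 1*207)) = √(-1/23319 + (85 - 207)) = √(-1/23319 - 122) = √(-2844919/23319) = I*√7371185129/7773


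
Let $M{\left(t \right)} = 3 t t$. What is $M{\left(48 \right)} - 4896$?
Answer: $2016$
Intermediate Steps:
$M{\left(t \right)} = 3 t^{2}$
$M{\left(48 \right)} - 4896 = 3 \cdot 48^{2} - 4896 = 3 \cdot 2304 - 4896 = 6912 - 4896 = 2016$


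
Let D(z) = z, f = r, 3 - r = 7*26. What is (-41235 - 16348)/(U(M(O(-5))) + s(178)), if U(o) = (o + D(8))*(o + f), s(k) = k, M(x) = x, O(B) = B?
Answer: 57583/374 ≈ 153.97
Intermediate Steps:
r = -179 (r = 3 - 7*26 = 3 - 1*182 = 3 - 182 = -179)
f = -179
U(o) = (-179 + o)*(8 + o) (U(o) = (o + 8)*(o - 179) = (8 + o)*(-179 + o) = (-179 + o)*(8 + o))
(-41235 - 16348)/(U(M(O(-5))) + s(178)) = (-41235 - 16348)/((-1432 + (-5)² - 171*(-5)) + 178) = -57583/((-1432 + 25 + 855) + 178) = -57583/(-552 + 178) = -57583/(-374) = -57583*(-1/374) = 57583/374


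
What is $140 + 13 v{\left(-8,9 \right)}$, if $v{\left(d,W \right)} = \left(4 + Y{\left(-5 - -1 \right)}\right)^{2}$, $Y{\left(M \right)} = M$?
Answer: $140$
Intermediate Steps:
$v{\left(d,W \right)} = 0$ ($v{\left(d,W \right)} = \left(4 - 4\right)^{2} = 0^{2} = 0$)
$140 + 13 v{\left(-8,9 \right)} = 140 + 13 \cdot 0 = 140 + 0 = 140$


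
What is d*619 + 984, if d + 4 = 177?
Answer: 108071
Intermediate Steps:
d = 173 (d = -4 + 177 = 173)
d*619 + 984 = 173*619 + 984 = 107087 + 984 = 108071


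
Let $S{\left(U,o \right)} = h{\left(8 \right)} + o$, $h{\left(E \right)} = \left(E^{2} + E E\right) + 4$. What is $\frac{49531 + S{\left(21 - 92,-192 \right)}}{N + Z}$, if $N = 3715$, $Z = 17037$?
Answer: $\frac{49471}{20752} \approx 2.3839$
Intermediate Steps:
$h{\left(E \right)} = 4 + 2 E^{2}$ ($h{\left(E \right)} = \left(E^{2} + E^{2}\right) + 4 = 2 E^{2} + 4 = 4 + 2 E^{2}$)
$S{\left(U,o \right)} = 132 + o$ ($S{\left(U,o \right)} = \left(4 + 2 \cdot 8^{2}\right) + o = \left(4 + 2 \cdot 64\right) + o = \left(4 + 128\right) + o = 132 + o$)
$\frac{49531 + S{\left(21 - 92,-192 \right)}}{N + Z} = \frac{49531 + \left(132 - 192\right)}{3715 + 17037} = \frac{49531 - 60}{20752} = 49471 \cdot \frac{1}{20752} = \frac{49471}{20752}$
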